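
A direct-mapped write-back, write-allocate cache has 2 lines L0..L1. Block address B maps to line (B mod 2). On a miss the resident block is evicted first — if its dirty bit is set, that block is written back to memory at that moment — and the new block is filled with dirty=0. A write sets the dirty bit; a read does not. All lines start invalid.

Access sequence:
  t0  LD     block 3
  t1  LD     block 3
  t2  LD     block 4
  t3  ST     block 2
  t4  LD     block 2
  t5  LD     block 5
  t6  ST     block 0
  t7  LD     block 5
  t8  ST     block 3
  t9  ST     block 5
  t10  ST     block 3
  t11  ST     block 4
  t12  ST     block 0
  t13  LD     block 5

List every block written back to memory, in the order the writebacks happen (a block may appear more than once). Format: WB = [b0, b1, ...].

WB = [2, 3, 5, 0, 4, 3]

0: R B3 -> L1 miss  d=-]
1: R B3 -> L1 hit  d=-]
2: R B4 -> L0 miss  d=-]
3: W B2 -> L0 miss  d=D]
4: R B2 -> L0 hit  d=D]
5: R B5 -> L1 miss  d=-]
6: W B0 -> L0 miss wb->B2  d=D]
7: R B5 -> L1 hit  d=-]
8: W B3 -> L1 miss  d=D]
9: W B5 -> L1 miss wb->B3  d=D]
10: W B3 -> L1 miss wb->B5  d=D]
11: W B4 -> L0 miss wb->B0  d=D]
12: W B0 -> L0 miss wb->B4  d=D]
13: R B5 -> L1 miss wb->B3  d=-]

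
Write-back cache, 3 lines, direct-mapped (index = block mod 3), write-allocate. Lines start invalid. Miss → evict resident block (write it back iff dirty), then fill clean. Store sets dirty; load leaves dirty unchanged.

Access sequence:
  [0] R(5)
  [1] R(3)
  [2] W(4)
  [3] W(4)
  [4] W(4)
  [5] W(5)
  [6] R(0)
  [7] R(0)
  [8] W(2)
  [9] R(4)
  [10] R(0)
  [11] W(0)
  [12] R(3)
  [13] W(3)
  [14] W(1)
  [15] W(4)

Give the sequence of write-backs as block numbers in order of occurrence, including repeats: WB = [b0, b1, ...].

0: R B5 -> L2 miss  d=-]
1: R B3 -> L0 miss  d=-]
2: W B4 -> L1 miss  d=D]
3: W B4 -> L1 hit  d=D]
4: W B4 -> L1 hit  d=D]
5: W B5 -> L2 hit  d=D]
6: R B0 -> L0 miss  d=-]
7: R B0 -> L0 hit  d=-]
8: W B2 -> L2 miss wb->B5  d=D]
9: R B4 -> L1 hit  d=D]
10: R B0 -> L0 hit  d=-]
11: W B0 -> L0 hit  d=D]
12: R B3 -> L0 miss wb->B0  d=-]
13: W B3 -> L0 hit  d=D]
14: W B1 -> L1 miss wb->B4  d=D]
15: W B4 -> L1 miss wb->B1  d=D]

WB = [5, 0, 4, 1]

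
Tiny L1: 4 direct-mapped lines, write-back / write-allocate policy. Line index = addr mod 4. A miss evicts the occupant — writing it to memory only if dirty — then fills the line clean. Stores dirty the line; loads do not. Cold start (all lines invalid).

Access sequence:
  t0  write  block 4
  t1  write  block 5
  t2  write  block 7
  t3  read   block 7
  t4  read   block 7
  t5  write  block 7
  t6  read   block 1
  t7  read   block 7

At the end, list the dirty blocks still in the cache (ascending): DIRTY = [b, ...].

DIRTY = [4, 7]

0: W B4 → L0 miss [D]
1: W B5 → L1 miss [D]
2: W B7 → L3 miss [D]
3: R B7 → L3 hit [D]
4: R B7 → L3 hit [D]
5: W B7 → L3 hit [D]
6: R B1 → L1 miss wb→B5 [-]
7: R B7 → L3 hit [D]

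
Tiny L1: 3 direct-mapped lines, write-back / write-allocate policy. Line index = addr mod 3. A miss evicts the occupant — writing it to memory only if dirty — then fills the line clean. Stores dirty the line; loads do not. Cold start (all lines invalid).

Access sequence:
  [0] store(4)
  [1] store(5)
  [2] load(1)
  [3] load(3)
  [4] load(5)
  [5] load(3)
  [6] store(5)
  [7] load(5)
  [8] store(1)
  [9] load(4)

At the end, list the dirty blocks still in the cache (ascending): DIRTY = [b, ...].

DIRTY = [5]

  0 | W B4 → L1 miss [D]
  1 | W B5 → L2 miss [D]
  2 | R B1 → L1 miss wb→B4 [-]
  3 | R B3 → L0 miss [-]
  4 | R B5 → L2 hit [D]
  5 | R B3 → L0 hit [-]
  6 | W B5 → L2 hit [D]
  7 | R B5 → L2 hit [D]
  8 | W B1 → L1 hit [D]
  9 | R B4 → L1 miss wb→B1 [-]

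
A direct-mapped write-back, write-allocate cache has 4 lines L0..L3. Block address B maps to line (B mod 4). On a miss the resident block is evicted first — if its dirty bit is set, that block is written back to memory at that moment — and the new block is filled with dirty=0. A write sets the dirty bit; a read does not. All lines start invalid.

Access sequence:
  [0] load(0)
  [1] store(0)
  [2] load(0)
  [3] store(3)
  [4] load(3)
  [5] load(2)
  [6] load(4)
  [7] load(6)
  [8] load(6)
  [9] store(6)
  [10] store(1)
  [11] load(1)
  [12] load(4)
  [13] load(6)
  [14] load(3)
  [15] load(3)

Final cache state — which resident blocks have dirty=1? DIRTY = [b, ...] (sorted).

DIRTY = [1, 3, 6]

0: R B0 → L0 miss [-]
1: W B0 → L0 hit [D]
2: R B0 → L0 hit [D]
3: W B3 → L3 miss [D]
4: R B3 → L3 hit [D]
5: R B2 → L2 miss [-]
6: R B4 → L0 miss wb→B0 [-]
7: R B6 → L2 miss [-]
8: R B6 → L2 hit [-]
9: W B6 → L2 hit [D]
10: W B1 → L1 miss [D]
11: R B1 → L1 hit [D]
12: R B4 → L0 hit [-]
13: R B6 → L2 hit [D]
14: R B3 → L3 hit [D]
15: R B3 → L3 hit [D]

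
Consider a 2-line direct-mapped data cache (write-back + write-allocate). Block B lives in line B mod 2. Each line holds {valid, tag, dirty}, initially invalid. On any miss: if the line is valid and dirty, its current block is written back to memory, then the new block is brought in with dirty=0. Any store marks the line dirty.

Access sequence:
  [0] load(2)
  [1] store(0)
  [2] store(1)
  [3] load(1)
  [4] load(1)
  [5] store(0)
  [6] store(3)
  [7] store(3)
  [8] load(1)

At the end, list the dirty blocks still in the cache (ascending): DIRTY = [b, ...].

DIRTY = [0]

0: R B2 -> L0 miss  d=-]
1: W B0 -> L0 miss  d=D]
2: W B1 -> L1 miss  d=D]
3: R B1 -> L1 hit  d=D]
4: R B1 -> L1 hit  d=D]
5: W B0 -> L0 hit  d=D]
6: W B3 -> L1 miss wb->B1  d=D]
7: W B3 -> L1 hit  d=D]
8: R B1 -> L1 miss wb->B3  d=-]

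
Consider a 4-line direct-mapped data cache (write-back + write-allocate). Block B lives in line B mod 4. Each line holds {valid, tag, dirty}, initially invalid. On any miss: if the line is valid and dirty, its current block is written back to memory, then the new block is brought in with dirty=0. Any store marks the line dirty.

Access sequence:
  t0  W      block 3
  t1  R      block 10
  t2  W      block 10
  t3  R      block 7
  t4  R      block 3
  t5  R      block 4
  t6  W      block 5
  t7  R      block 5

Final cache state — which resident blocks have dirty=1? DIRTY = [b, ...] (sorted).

0: W B3 -> L3 miss  d=D]
1: R B10 -> L2 miss  d=-]
2: W B10 -> L2 hit  d=D]
3: R B7 -> L3 miss wb->B3  d=-]
4: R B3 -> L3 miss  d=-]
5: R B4 -> L0 miss  d=-]
6: W B5 -> L1 miss  d=D]
7: R B5 -> L1 hit  d=D]

DIRTY = [5, 10]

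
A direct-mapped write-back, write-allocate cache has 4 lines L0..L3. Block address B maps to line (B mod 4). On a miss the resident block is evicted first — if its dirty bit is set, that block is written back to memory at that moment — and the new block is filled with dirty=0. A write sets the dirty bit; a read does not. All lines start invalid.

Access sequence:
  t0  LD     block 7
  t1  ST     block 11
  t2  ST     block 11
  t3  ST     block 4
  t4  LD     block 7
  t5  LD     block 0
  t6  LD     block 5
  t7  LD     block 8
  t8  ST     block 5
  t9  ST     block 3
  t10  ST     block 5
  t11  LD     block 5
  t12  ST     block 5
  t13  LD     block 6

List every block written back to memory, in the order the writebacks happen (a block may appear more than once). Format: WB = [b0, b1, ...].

0: R B7 → L3 miss [-]
1: W B11 → L3 miss [D]
2: W B11 → L3 hit [D]
3: W B4 → L0 miss [D]
4: R B7 → L3 miss wb→B11 [-]
5: R B0 → L0 miss wb→B4 [-]
6: R B5 → L1 miss [-]
7: R B8 → L0 miss [-]
8: W B5 → L1 hit [D]
9: W B3 → L3 miss [D]
10: W B5 → L1 hit [D]
11: R B5 → L1 hit [D]
12: W B5 → L1 hit [D]
13: R B6 → L2 miss [-]

WB = [11, 4]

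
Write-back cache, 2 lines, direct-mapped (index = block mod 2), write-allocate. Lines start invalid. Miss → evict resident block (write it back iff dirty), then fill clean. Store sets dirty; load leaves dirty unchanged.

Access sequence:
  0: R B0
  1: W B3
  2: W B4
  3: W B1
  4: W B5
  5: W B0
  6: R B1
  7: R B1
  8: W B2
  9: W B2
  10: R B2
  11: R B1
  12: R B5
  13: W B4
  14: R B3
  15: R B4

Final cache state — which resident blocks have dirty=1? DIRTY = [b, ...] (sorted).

0: R B0 -> L0 miss  d=-]
1: W B3 -> L1 miss  d=D]
2: W B4 -> L0 miss  d=D]
3: W B1 -> L1 miss wb->B3  d=D]
4: W B5 -> L1 miss wb->B1  d=D]
5: W B0 -> L0 miss wb->B4  d=D]
6: R B1 -> L1 miss wb->B5  d=-]
7: R B1 -> L1 hit  d=-]
8: W B2 -> L0 miss wb->B0  d=D]
9: W B2 -> L0 hit  d=D]
10: R B2 -> L0 hit  d=D]
11: R B1 -> L1 hit  d=-]
12: R B5 -> L1 miss  d=-]
13: W B4 -> L0 miss wb->B2  d=D]
14: R B3 -> L1 miss  d=-]
15: R B4 -> L0 hit  d=D]

DIRTY = [4]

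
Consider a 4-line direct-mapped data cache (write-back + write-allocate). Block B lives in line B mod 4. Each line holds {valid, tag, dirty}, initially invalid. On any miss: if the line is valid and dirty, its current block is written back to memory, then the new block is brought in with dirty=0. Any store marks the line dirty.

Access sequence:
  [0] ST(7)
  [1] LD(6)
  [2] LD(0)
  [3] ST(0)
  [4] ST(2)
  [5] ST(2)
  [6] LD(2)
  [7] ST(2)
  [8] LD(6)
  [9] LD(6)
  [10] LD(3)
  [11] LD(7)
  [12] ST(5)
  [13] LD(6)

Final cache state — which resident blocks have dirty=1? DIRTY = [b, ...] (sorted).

0: W B7 -> L3 miss  d=D]
1: R B6 -> L2 miss  d=-]
2: R B0 -> L0 miss  d=-]
3: W B0 -> L0 hit  d=D]
4: W B2 -> L2 miss  d=D]
5: W B2 -> L2 hit  d=D]
6: R B2 -> L2 hit  d=D]
7: W B2 -> L2 hit  d=D]
8: R B6 -> L2 miss wb->B2  d=-]
9: R B6 -> L2 hit  d=-]
10: R B3 -> L3 miss wb->B7  d=-]
11: R B7 -> L3 miss  d=-]
12: W B5 -> L1 miss  d=D]
13: R B6 -> L2 hit  d=-]

DIRTY = [0, 5]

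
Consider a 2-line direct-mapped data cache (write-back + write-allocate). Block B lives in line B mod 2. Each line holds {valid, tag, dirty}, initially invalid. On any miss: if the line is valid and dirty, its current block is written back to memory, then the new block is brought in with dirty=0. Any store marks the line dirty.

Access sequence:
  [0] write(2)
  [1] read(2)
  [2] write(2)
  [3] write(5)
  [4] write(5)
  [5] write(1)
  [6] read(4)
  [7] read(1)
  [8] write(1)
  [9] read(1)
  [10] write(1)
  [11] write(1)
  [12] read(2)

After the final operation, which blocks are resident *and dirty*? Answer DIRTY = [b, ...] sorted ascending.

0: W B2 → L0 miss [D]
1: R B2 → L0 hit [D]
2: W B2 → L0 hit [D]
3: W B5 → L1 miss [D]
4: W B5 → L1 hit [D]
5: W B1 → L1 miss wb→B5 [D]
6: R B4 → L0 miss wb→B2 [-]
7: R B1 → L1 hit [D]
8: W B1 → L1 hit [D]
9: R B1 → L1 hit [D]
10: W B1 → L1 hit [D]
11: W B1 → L1 hit [D]
12: R B2 → L0 miss [-]

DIRTY = [1]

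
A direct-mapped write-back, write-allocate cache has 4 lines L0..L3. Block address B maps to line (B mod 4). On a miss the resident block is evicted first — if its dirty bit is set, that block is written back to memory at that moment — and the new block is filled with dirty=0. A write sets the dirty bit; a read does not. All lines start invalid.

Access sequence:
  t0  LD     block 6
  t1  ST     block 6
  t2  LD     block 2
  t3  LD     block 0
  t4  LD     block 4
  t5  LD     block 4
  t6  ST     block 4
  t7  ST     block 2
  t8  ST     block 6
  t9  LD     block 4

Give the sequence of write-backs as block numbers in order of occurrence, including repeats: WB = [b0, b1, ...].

WB = [6, 2]

0: R B6 -> L2 miss  d=-]
1: W B6 -> L2 hit  d=D]
2: R B2 -> L2 miss wb->B6  d=-]
3: R B0 -> L0 miss  d=-]
4: R B4 -> L0 miss  d=-]
5: R B4 -> L0 hit  d=-]
6: W B4 -> L0 hit  d=D]
7: W B2 -> L2 hit  d=D]
8: W B6 -> L2 miss wb->B2  d=D]
9: R B4 -> L0 hit  d=D]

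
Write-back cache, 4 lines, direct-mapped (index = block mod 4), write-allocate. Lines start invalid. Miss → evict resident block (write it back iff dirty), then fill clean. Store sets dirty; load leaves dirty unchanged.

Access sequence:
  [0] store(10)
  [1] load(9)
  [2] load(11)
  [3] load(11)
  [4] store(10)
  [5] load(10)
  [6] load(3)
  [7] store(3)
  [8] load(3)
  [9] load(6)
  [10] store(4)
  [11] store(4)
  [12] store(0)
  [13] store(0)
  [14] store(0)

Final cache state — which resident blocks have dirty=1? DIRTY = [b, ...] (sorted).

0: W B10 → L2 miss [D]
1: R B9 → L1 miss [-]
2: R B11 → L3 miss [-]
3: R B11 → L3 hit [-]
4: W B10 → L2 hit [D]
5: R B10 → L2 hit [D]
6: R B3 → L3 miss [-]
7: W B3 → L3 hit [D]
8: R B3 → L3 hit [D]
9: R B6 → L2 miss wb→B10 [-]
10: W B4 → L0 miss [D]
11: W B4 → L0 hit [D]
12: W B0 → L0 miss wb→B4 [D]
13: W B0 → L0 hit [D]
14: W B0 → L0 hit [D]

DIRTY = [0, 3]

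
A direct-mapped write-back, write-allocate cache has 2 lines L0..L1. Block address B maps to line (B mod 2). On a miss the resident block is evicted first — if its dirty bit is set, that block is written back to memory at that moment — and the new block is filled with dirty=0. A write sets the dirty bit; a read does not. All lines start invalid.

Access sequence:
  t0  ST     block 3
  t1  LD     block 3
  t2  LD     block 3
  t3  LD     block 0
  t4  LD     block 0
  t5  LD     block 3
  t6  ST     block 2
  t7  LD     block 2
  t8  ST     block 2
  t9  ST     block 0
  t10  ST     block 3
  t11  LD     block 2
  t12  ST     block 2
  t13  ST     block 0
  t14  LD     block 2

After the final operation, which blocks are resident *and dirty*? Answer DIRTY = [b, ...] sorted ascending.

0: W B3 → L1 miss [D]
1: R B3 → L1 hit [D]
2: R B3 → L1 hit [D]
3: R B0 → L0 miss [-]
4: R B0 → L0 hit [-]
5: R B3 → L1 hit [D]
6: W B2 → L0 miss [D]
7: R B2 → L0 hit [D]
8: W B2 → L0 hit [D]
9: W B0 → L0 miss wb→B2 [D]
10: W B3 → L1 hit [D]
11: R B2 → L0 miss wb→B0 [-]
12: W B2 → L0 hit [D]
13: W B0 → L0 miss wb→B2 [D]
14: R B2 → L0 miss wb→B0 [-]

DIRTY = [3]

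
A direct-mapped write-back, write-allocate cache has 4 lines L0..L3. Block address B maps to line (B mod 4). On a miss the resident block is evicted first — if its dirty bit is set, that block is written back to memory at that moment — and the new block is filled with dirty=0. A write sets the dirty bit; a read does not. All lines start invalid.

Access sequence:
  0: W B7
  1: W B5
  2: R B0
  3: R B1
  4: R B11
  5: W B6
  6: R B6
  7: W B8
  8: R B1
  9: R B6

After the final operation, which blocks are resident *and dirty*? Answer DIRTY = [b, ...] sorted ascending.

0: W B7 → L3 miss [D]
1: W B5 → L1 miss [D]
2: R B0 → L0 miss [-]
3: R B1 → L1 miss wb→B5 [-]
4: R B11 → L3 miss wb→B7 [-]
5: W B6 → L2 miss [D]
6: R B6 → L2 hit [D]
7: W B8 → L0 miss [D]
8: R B1 → L1 hit [-]
9: R B6 → L2 hit [D]

DIRTY = [6, 8]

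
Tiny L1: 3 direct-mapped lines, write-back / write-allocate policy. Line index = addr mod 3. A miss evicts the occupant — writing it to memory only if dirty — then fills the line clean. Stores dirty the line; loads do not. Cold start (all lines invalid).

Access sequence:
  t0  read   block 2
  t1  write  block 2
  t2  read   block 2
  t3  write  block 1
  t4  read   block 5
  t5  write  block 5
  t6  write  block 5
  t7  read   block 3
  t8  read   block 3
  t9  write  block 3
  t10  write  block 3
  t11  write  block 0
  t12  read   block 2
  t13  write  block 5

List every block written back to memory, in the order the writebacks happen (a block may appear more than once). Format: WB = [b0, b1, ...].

0: R B2 → L2 miss [-]
1: W B2 → L2 hit [D]
2: R B2 → L2 hit [D]
3: W B1 → L1 miss [D]
4: R B5 → L2 miss wb→B2 [-]
5: W B5 → L2 hit [D]
6: W B5 → L2 hit [D]
7: R B3 → L0 miss [-]
8: R B3 → L0 hit [-]
9: W B3 → L0 hit [D]
10: W B3 → L0 hit [D]
11: W B0 → L0 miss wb→B3 [D]
12: R B2 → L2 miss wb→B5 [-]
13: W B5 → L2 miss [D]

WB = [2, 3, 5]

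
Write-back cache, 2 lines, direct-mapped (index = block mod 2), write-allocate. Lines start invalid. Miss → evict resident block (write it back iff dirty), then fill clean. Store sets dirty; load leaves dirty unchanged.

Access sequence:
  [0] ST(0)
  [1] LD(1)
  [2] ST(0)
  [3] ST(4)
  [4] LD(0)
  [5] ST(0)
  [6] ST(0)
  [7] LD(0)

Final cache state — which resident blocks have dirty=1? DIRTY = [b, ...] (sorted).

0: W B0 → L0 miss [D]
1: R B1 → L1 miss [-]
2: W B0 → L0 hit [D]
3: W B4 → L0 miss wb→B0 [D]
4: R B0 → L0 miss wb→B4 [-]
5: W B0 → L0 hit [D]
6: W B0 → L0 hit [D]
7: R B0 → L0 hit [D]

DIRTY = [0]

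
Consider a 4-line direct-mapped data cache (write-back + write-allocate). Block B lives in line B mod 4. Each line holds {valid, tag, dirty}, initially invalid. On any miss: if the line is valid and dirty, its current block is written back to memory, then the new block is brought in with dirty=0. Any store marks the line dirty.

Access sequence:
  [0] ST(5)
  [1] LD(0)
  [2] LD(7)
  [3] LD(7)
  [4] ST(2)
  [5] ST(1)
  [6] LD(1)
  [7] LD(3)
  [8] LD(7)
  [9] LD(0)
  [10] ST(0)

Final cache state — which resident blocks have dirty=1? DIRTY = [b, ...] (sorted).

  0 | W B5 → L1 miss [D]
  1 | R B0 → L0 miss [-]
  2 | R B7 → L3 miss [-]
  3 | R B7 → L3 hit [-]
  4 | W B2 → L2 miss [D]
  5 | W B1 → L1 miss wb→B5 [D]
  6 | R B1 → L1 hit [D]
  7 | R B3 → L3 miss [-]
  8 | R B7 → L3 miss [-]
  9 | R B0 → L0 hit [-]
  10 | W B0 → L0 hit [D]

DIRTY = [0, 1, 2]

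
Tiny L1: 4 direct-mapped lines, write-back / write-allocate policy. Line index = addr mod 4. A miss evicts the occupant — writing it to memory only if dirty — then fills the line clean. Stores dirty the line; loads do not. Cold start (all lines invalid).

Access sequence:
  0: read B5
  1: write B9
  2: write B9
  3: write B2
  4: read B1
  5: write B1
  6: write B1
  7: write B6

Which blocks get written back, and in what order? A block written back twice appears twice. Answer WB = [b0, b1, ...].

0: R B5 → L1 miss [-]
1: W B9 → L1 miss [D]
2: W B9 → L1 hit [D]
3: W B2 → L2 miss [D]
4: R B1 → L1 miss wb→B9 [-]
5: W B1 → L1 hit [D]
6: W B1 → L1 hit [D]
7: W B6 → L2 miss wb→B2 [D]

WB = [9, 2]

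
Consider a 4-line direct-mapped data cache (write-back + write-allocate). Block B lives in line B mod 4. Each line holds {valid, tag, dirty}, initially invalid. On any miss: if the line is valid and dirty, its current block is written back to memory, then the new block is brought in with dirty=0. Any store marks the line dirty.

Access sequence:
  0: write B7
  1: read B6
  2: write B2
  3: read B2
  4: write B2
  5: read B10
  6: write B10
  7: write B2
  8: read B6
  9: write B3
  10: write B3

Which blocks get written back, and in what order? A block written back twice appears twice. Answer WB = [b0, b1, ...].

0: W B7 → L3 miss [D]
1: R B6 → L2 miss [-]
2: W B2 → L2 miss [D]
3: R B2 → L2 hit [D]
4: W B2 → L2 hit [D]
5: R B10 → L2 miss wb→B2 [-]
6: W B10 → L2 hit [D]
7: W B2 → L2 miss wb→B10 [D]
8: R B6 → L2 miss wb→B2 [-]
9: W B3 → L3 miss wb→B7 [D]
10: W B3 → L3 hit [D]

WB = [2, 10, 2, 7]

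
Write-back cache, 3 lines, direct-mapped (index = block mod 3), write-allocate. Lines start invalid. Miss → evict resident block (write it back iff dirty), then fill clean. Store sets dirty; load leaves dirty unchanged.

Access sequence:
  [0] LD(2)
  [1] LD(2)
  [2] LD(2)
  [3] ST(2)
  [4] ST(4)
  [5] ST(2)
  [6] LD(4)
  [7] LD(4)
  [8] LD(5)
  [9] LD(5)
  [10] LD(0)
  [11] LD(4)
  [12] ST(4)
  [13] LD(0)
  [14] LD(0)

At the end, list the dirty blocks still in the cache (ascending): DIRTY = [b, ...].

0: R B2 -> L2 miss  d=-]
1: R B2 -> L2 hit  d=-]
2: R B2 -> L2 hit  d=-]
3: W B2 -> L2 hit  d=D]
4: W B4 -> L1 miss  d=D]
5: W B2 -> L2 hit  d=D]
6: R B4 -> L1 hit  d=D]
7: R B4 -> L1 hit  d=D]
8: R B5 -> L2 miss wb->B2  d=-]
9: R B5 -> L2 hit  d=-]
10: R B0 -> L0 miss  d=-]
11: R B4 -> L1 hit  d=D]
12: W B4 -> L1 hit  d=D]
13: R B0 -> L0 hit  d=-]
14: R B0 -> L0 hit  d=-]

DIRTY = [4]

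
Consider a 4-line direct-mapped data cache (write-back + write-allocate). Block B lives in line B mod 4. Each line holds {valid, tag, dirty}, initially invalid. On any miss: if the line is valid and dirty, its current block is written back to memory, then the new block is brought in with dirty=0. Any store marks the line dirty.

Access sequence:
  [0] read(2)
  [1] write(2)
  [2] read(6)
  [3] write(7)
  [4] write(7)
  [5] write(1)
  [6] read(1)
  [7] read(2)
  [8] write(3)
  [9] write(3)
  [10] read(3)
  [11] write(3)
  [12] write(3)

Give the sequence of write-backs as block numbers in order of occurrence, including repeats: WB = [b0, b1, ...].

0: R B2 → L2 miss [-]
1: W B2 → L2 hit [D]
2: R B6 → L2 miss wb→B2 [-]
3: W B7 → L3 miss [D]
4: W B7 → L3 hit [D]
5: W B1 → L1 miss [D]
6: R B1 → L1 hit [D]
7: R B2 → L2 miss [-]
8: W B3 → L3 miss wb→B7 [D]
9: W B3 → L3 hit [D]
10: R B3 → L3 hit [D]
11: W B3 → L3 hit [D]
12: W B3 → L3 hit [D]

WB = [2, 7]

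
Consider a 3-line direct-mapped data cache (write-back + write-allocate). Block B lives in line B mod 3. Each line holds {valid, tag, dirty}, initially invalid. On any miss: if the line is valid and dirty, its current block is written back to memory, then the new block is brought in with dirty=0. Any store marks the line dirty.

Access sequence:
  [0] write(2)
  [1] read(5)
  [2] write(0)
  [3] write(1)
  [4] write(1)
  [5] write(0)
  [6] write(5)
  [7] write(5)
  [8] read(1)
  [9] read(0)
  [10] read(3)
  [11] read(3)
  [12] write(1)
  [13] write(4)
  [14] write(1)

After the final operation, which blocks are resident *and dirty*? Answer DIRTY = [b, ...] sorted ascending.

DIRTY = [1, 5]

0: W B2 -> L2 miss  d=D]
1: R B5 -> L2 miss wb->B2  d=-]
2: W B0 -> L0 miss  d=D]
3: W B1 -> L1 miss  d=D]
4: W B1 -> L1 hit  d=D]
5: W B0 -> L0 hit  d=D]
6: W B5 -> L2 hit  d=D]
7: W B5 -> L2 hit  d=D]
8: R B1 -> L1 hit  d=D]
9: R B0 -> L0 hit  d=D]
10: R B3 -> L0 miss wb->B0  d=-]
11: R B3 -> L0 hit  d=-]
12: W B1 -> L1 hit  d=D]
13: W B4 -> L1 miss wb->B1  d=D]
14: W B1 -> L1 miss wb->B4  d=D]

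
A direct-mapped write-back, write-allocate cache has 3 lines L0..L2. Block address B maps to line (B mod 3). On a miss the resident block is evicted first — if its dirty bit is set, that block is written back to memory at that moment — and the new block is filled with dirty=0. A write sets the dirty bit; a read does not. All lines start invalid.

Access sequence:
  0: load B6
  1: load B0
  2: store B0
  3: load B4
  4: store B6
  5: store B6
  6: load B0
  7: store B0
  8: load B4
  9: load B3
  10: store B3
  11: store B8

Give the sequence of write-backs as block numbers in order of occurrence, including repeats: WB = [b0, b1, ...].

WB = [0, 6, 0]

  0 | R B6 → L0 miss [-]
  1 | R B0 → L0 miss [-]
  2 | W B0 → L0 hit [D]
  3 | R B4 → L1 miss [-]
  4 | W B6 → L0 miss wb→B0 [D]
  5 | W B6 → L0 hit [D]
  6 | R B0 → L0 miss wb→B6 [-]
  7 | W B0 → L0 hit [D]
  8 | R B4 → L1 hit [-]
  9 | R B3 → L0 miss wb→B0 [-]
  10 | W B3 → L0 hit [D]
  11 | W B8 → L2 miss [D]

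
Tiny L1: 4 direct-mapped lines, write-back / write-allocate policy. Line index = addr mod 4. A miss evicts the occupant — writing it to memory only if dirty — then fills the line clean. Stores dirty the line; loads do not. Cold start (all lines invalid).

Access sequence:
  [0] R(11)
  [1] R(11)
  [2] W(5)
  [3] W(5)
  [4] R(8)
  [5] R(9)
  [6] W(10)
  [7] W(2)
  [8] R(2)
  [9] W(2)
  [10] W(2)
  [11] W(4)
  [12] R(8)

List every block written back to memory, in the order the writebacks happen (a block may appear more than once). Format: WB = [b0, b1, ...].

WB = [5, 10, 4]

0: R B11 → L3 miss [-]
1: R B11 → L3 hit [-]
2: W B5 → L1 miss [D]
3: W B5 → L1 hit [D]
4: R B8 → L0 miss [-]
5: R B9 → L1 miss wb→B5 [-]
6: W B10 → L2 miss [D]
7: W B2 → L2 miss wb→B10 [D]
8: R B2 → L2 hit [D]
9: W B2 → L2 hit [D]
10: W B2 → L2 hit [D]
11: W B4 → L0 miss [D]
12: R B8 → L0 miss wb→B4 [-]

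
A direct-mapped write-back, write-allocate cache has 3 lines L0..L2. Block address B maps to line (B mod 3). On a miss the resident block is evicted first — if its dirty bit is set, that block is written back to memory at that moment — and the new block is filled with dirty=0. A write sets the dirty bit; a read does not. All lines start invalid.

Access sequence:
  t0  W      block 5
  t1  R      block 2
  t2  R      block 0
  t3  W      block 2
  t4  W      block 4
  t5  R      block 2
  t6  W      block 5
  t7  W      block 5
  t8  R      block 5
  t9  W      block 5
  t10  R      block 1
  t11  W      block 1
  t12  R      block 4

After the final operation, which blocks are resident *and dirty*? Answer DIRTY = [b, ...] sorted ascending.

  0 | W B5 → L2 miss [D]
  1 | R B2 → L2 miss wb→B5 [-]
  2 | R B0 → L0 miss [-]
  3 | W B2 → L2 hit [D]
  4 | W B4 → L1 miss [D]
  5 | R B2 → L2 hit [D]
  6 | W B5 → L2 miss wb→B2 [D]
  7 | W B5 → L2 hit [D]
  8 | R B5 → L2 hit [D]
  9 | W B5 → L2 hit [D]
  10 | R B1 → L1 miss wb→B4 [-]
  11 | W B1 → L1 hit [D]
  12 | R B4 → L1 miss wb→B1 [-]

DIRTY = [5]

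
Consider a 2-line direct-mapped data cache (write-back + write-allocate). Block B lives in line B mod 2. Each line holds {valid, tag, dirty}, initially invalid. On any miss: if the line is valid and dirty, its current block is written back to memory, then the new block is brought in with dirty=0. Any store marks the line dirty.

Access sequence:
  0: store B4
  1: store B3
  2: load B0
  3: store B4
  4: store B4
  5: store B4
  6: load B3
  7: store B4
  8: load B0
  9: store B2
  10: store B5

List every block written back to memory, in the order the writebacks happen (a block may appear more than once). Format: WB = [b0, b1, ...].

WB = [4, 4, 3]

  0 | W B4 → L0 miss [D]
  1 | W B3 → L1 miss [D]
  2 | R B0 → L0 miss wb→B4 [-]
  3 | W B4 → L0 miss [D]
  4 | W B4 → L0 hit [D]
  5 | W B4 → L0 hit [D]
  6 | R B3 → L1 hit [D]
  7 | W B4 → L0 hit [D]
  8 | R B0 → L0 miss wb→B4 [-]
  9 | W B2 → L0 miss [D]
  10 | W B5 → L1 miss wb→B3 [D]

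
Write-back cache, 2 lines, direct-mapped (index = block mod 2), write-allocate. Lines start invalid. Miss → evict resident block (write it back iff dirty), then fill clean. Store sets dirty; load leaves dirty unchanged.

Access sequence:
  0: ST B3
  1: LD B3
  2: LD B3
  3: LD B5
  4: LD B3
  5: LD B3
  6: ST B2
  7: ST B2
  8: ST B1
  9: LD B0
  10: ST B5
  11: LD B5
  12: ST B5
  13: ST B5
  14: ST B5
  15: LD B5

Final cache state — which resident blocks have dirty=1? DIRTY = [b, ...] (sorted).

DIRTY = [5]

  0 | W B3 → L1 miss [D]
  1 | R B3 → L1 hit [D]
  2 | R B3 → L1 hit [D]
  3 | R B5 → L1 miss wb→B3 [-]
  4 | R B3 → L1 miss [-]
  5 | R B3 → L1 hit [-]
  6 | W B2 → L0 miss [D]
  7 | W B2 → L0 hit [D]
  8 | W B1 → L1 miss [D]
  9 | R B0 → L0 miss wb→B2 [-]
  10 | W B5 → L1 miss wb→B1 [D]
  11 | R B5 → L1 hit [D]
  12 | W B5 → L1 hit [D]
  13 | W B5 → L1 hit [D]
  14 | W B5 → L1 hit [D]
  15 | R B5 → L1 hit [D]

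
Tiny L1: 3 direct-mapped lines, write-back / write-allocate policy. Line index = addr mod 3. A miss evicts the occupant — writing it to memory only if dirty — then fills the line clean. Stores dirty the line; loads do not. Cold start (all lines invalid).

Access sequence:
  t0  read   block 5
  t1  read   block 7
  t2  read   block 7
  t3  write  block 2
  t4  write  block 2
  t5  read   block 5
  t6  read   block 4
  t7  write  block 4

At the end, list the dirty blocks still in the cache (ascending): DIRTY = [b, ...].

0: R B5 → L2 miss [-]
1: R B7 → L1 miss [-]
2: R B7 → L1 hit [-]
3: W B2 → L2 miss [D]
4: W B2 → L2 hit [D]
5: R B5 → L2 miss wb→B2 [-]
6: R B4 → L1 miss [-]
7: W B4 → L1 hit [D]

DIRTY = [4]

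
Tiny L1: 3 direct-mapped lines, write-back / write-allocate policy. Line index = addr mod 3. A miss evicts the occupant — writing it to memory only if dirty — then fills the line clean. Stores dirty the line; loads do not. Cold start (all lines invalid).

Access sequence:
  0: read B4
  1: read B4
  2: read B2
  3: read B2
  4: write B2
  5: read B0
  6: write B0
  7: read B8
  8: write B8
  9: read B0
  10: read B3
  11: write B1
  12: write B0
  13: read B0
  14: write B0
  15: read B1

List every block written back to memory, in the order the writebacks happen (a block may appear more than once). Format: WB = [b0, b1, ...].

0: R B4 -> L1 miss  d=-]
1: R B4 -> L1 hit  d=-]
2: R B2 -> L2 miss  d=-]
3: R B2 -> L2 hit  d=-]
4: W B2 -> L2 hit  d=D]
5: R B0 -> L0 miss  d=-]
6: W B0 -> L0 hit  d=D]
7: R B8 -> L2 miss wb->B2  d=-]
8: W B8 -> L2 hit  d=D]
9: R B0 -> L0 hit  d=D]
10: R B3 -> L0 miss wb->B0  d=-]
11: W B1 -> L1 miss  d=D]
12: W B0 -> L0 miss  d=D]
13: R B0 -> L0 hit  d=D]
14: W B0 -> L0 hit  d=D]
15: R B1 -> L1 hit  d=D]

WB = [2, 0]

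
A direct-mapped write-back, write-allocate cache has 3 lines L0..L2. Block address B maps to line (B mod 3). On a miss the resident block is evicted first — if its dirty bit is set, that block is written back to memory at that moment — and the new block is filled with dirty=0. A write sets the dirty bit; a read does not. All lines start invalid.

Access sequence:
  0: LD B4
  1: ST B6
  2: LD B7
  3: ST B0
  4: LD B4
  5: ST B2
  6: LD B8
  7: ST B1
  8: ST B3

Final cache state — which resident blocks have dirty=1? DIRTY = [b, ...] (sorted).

DIRTY = [1, 3]

0: R B4 → L1 miss [-]
1: W B6 → L0 miss [D]
2: R B7 → L1 miss [-]
3: W B0 → L0 miss wb→B6 [D]
4: R B4 → L1 miss [-]
5: W B2 → L2 miss [D]
6: R B8 → L2 miss wb→B2 [-]
7: W B1 → L1 miss [D]
8: W B3 → L0 miss wb→B0 [D]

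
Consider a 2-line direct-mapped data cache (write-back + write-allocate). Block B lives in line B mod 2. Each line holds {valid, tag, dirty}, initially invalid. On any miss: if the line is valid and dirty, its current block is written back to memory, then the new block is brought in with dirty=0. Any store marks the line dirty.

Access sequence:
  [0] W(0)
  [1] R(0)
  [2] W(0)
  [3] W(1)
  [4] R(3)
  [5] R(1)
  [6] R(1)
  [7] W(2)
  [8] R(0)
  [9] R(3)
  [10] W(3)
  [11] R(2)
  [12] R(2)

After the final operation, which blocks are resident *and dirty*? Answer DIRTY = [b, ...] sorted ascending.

0: W B0 → L0 miss [D]
1: R B0 → L0 hit [D]
2: W B0 → L0 hit [D]
3: W B1 → L1 miss [D]
4: R B3 → L1 miss wb→B1 [-]
5: R B1 → L1 miss [-]
6: R B1 → L1 hit [-]
7: W B2 → L0 miss wb→B0 [D]
8: R B0 → L0 miss wb→B2 [-]
9: R B3 → L1 miss [-]
10: W B3 → L1 hit [D]
11: R B2 → L0 miss [-]
12: R B2 → L0 hit [-]

DIRTY = [3]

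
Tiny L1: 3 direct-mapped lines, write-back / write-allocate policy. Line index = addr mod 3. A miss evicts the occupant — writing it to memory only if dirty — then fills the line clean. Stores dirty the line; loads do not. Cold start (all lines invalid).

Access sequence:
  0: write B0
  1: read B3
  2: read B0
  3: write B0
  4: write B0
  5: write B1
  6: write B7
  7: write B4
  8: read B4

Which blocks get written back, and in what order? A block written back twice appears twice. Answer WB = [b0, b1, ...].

WB = [0, 1, 7]

0: W B0 -> L0 miss  d=D]
1: R B3 -> L0 miss wb->B0  d=-]
2: R B0 -> L0 miss  d=-]
3: W B0 -> L0 hit  d=D]
4: W B0 -> L0 hit  d=D]
5: W B1 -> L1 miss  d=D]
6: W B7 -> L1 miss wb->B1  d=D]
7: W B4 -> L1 miss wb->B7  d=D]
8: R B4 -> L1 hit  d=D]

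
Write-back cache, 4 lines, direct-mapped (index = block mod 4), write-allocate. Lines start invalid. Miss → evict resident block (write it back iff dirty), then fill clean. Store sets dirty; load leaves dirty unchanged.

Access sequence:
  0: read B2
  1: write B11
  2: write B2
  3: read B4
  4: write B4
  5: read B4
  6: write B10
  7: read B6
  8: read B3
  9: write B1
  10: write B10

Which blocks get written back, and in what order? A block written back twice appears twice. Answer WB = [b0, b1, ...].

  0 | R B2 → L2 miss [-]
  1 | W B11 → L3 miss [D]
  2 | W B2 → L2 hit [D]
  3 | R B4 → L0 miss [-]
  4 | W B4 → L0 hit [D]
  5 | R B4 → L0 hit [D]
  6 | W B10 → L2 miss wb→B2 [D]
  7 | R B6 → L2 miss wb→B10 [-]
  8 | R B3 → L3 miss wb→B11 [-]
  9 | W B1 → L1 miss [D]
  10 | W B10 → L2 miss [D]

WB = [2, 10, 11]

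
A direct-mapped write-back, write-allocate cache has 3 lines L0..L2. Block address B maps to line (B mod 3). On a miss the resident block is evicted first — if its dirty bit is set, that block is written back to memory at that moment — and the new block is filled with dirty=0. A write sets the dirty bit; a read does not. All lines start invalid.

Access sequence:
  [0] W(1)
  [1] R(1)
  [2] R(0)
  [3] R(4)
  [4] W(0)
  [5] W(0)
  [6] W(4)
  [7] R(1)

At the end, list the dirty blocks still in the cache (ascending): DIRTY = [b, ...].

DIRTY = [0]

0: W B1 → L1 miss [D]
1: R B1 → L1 hit [D]
2: R B0 → L0 miss [-]
3: R B4 → L1 miss wb→B1 [-]
4: W B0 → L0 hit [D]
5: W B0 → L0 hit [D]
6: W B4 → L1 hit [D]
7: R B1 → L1 miss wb→B4 [-]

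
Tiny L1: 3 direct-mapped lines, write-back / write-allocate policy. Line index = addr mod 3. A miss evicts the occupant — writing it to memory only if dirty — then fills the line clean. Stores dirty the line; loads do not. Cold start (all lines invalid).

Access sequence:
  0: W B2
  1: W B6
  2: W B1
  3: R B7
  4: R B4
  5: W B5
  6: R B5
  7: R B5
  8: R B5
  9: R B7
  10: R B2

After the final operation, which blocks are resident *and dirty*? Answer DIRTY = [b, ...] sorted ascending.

DIRTY = [6]

  0 | W B2 → L2 miss [D]
  1 | W B6 → L0 miss [D]
  2 | W B1 → L1 miss [D]
  3 | R B7 → L1 miss wb→B1 [-]
  4 | R B4 → L1 miss [-]
  5 | W B5 → L2 miss wb→B2 [D]
  6 | R B5 → L2 hit [D]
  7 | R B5 → L2 hit [D]
  8 | R B5 → L2 hit [D]
  9 | R B7 → L1 miss [-]
  10 | R B2 → L2 miss wb→B5 [-]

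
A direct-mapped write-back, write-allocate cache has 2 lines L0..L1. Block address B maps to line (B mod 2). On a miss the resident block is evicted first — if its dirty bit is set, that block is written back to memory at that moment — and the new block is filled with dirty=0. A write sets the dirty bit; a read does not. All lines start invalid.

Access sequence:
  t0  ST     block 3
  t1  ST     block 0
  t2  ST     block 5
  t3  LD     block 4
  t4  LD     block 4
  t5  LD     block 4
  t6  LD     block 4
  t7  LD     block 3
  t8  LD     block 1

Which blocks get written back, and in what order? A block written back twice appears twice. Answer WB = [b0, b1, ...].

WB = [3, 0, 5]

0: W B3 → L1 miss [D]
1: W B0 → L0 miss [D]
2: W B5 → L1 miss wb→B3 [D]
3: R B4 → L0 miss wb→B0 [-]
4: R B4 → L0 hit [-]
5: R B4 → L0 hit [-]
6: R B4 → L0 hit [-]
7: R B3 → L1 miss wb→B5 [-]
8: R B1 → L1 miss [-]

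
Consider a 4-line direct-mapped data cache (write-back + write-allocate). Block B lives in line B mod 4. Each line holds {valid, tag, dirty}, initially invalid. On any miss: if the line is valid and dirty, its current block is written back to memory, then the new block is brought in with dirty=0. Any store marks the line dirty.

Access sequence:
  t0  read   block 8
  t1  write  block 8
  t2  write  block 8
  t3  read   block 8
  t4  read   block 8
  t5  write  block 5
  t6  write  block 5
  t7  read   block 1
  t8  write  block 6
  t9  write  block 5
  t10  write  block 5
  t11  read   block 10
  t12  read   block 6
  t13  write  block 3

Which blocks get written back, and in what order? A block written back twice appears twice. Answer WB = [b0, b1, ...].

  0 | R B8 → L0 miss [-]
  1 | W B8 → L0 hit [D]
  2 | W B8 → L0 hit [D]
  3 | R B8 → L0 hit [D]
  4 | R B8 → L0 hit [D]
  5 | W B5 → L1 miss [D]
  6 | W B5 → L1 hit [D]
  7 | R B1 → L1 miss wb→B5 [-]
  8 | W B6 → L2 miss [D]
  9 | W B5 → L1 miss [D]
  10 | W B5 → L1 hit [D]
  11 | R B10 → L2 miss wb→B6 [-]
  12 | R B6 → L2 miss [-]
  13 | W B3 → L3 miss [D]

WB = [5, 6]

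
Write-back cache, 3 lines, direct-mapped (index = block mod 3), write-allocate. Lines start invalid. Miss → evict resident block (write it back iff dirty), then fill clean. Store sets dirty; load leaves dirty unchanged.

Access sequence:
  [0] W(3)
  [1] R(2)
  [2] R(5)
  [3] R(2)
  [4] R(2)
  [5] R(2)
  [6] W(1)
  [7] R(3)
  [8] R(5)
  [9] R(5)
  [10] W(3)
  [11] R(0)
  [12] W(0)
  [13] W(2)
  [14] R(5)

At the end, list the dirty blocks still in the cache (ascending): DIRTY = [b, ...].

DIRTY = [0, 1]

0: W B3 -> L0 miss  d=D]
1: R B2 -> L2 miss  d=-]
2: R B5 -> L2 miss  d=-]
3: R B2 -> L2 miss  d=-]
4: R B2 -> L2 hit  d=-]
5: R B2 -> L2 hit  d=-]
6: W B1 -> L1 miss  d=D]
7: R B3 -> L0 hit  d=D]
8: R B5 -> L2 miss  d=-]
9: R B5 -> L2 hit  d=-]
10: W B3 -> L0 hit  d=D]
11: R B0 -> L0 miss wb->B3  d=-]
12: W B0 -> L0 hit  d=D]
13: W B2 -> L2 miss  d=D]
14: R B5 -> L2 miss wb->B2  d=-]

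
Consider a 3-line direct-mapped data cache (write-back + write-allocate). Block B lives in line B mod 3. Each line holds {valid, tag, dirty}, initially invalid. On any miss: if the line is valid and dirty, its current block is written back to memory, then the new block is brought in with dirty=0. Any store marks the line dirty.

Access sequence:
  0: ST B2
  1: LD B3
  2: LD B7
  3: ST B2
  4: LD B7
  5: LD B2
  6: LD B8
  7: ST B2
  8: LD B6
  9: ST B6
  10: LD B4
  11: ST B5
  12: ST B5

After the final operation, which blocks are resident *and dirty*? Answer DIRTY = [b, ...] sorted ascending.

DIRTY = [5, 6]

0: W B2 -> L2 miss  d=D]
1: R B3 -> L0 miss  d=-]
2: R B7 -> L1 miss  d=-]
3: W B2 -> L2 hit  d=D]
4: R B7 -> L1 hit  d=-]
5: R B2 -> L2 hit  d=D]
6: R B8 -> L2 miss wb->B2  d=-]
7: W B2 -> L2 miss  d=D]
8: R B6 -> L0 miss  d=-]
9: W B6 -> L0 hit  d=D]
10: R B4 -> L1 miss  d=-]
11: W B5 -> L2 miss wb->B2  d=D]
12: W B5 -> L2 hit  d=D]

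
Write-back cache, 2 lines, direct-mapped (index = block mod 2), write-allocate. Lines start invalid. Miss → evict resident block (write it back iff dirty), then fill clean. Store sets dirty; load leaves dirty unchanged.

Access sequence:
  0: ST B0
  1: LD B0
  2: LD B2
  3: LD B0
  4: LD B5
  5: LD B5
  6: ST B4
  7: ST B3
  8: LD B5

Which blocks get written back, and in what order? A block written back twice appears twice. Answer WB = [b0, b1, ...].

  0 | W B0 → L0 miss [D]
  1 | R B0 → L0 hit [D]
  2 | R B2 → L0 miss wb→B0 [-]
  3 | R B0 → L0 miss [-]
  4 | R B5 → L1 miss [-]
  5 | R B5 → L1 hit [-]
  6 | W B4 → L0 miss [D]
  7 | W B3 → L1 miss [D]
  8 | R B5 → L1 miss wb→B3 [-]

WB = [0, 3]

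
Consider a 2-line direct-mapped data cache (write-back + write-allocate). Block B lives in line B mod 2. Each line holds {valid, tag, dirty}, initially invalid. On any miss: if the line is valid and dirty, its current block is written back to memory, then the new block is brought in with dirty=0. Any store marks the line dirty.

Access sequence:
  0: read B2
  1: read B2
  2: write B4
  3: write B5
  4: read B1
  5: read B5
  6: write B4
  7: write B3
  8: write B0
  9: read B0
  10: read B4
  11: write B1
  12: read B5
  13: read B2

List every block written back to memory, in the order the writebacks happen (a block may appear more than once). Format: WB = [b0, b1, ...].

  0 | R B2 → L0 miss [-]
  1 | R B2 → L0 hit [-]
  2 | W B4 → L0 miss [D]
  3 | W B5 → L1 miss [D]
  4 | R B1 → L1 miss wb→B5 [-]
  5 | R B5 → L1 miss [-]
  6 | W B4 → L0 hit [D]
  7 | W B3 → L1 miss [D]
  8 | W B0 → L0 miss wb→B4 [D]
  9 | R B0 → L0 hit [D]
  10 | R B4 → L0 miss wb→B0 [-]
  11 | W B1 → L1 miss wb→B3 [D]
  12 | R B5 → L1 miss wb→B1 [-]
  13 | R B2 → L0 miss [-]

WB = [5, 4, 0, 3, 1]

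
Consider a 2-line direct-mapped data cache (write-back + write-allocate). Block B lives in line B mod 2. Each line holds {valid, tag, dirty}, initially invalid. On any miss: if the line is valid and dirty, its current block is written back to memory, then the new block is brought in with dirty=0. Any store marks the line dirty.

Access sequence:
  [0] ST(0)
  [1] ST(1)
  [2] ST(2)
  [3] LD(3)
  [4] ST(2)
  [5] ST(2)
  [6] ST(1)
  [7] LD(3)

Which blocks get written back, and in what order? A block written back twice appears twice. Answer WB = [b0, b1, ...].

WB = [0, 1, 1]

  0 | W B0 → L0 miss [D]
  1 | W B1 → L1 miss [D]
  2 | W B2 → L0 miss wb→B0 [D]
  3 | R B3 → L1 miss wb→B1 [-]
  4 | W B2 → L0 hit [D]
  5 | W B2 → L0 hit [D]
  6 | W B1 → L1 miss [D]
  7 | R B3 → L1 miss wb→B1 [-]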